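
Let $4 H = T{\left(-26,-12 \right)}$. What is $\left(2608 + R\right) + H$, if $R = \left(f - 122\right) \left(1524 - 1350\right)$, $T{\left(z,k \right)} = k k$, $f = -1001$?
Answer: $-192758$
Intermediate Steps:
$T{\left(z,k \right)} = k^{2}$
$H = 36$ ($H = \frac{\left(-12\right)^{2}}{4} = \frac{1}{4} \cdot 144 = 36$)
$R = -195402$ ($R = \left(-1001 - 122\right) \left(1524 - 1350\right) = \left(-1123\right) 174 = -195402$)
$\left(2608 + R\right) + H = \left(2608 - 195402\right) + 36 = -192794 + 36 = -192758$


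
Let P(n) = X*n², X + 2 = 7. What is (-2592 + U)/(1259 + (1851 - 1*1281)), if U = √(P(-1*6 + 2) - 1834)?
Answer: -2592/1829 + I*√1754/1829 ≈ -1.4172 + 0.022898*I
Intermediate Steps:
X = 5 (X = -2 + 7 = 5)
P(n) = 5*n²
U = I*√1754 (U = √(5*(-1*6 + 2)² - 1834) = √(5*(-6 + 2)² - 1834) = √(5*(-4)² - 1834) = √(5*16 - 1834) = √(80 - 1834) = √(-1754) = I*√1754 ≈ 41.881*I)
(-2592 + U)/(1259 + (1851 - 1*1281)) = (-2592 + I*√1754)/(1259 + (1851 - 1*1281)) = (-2592 + I*√1754)/(1259 + (1851 - 1281)) = (-2592 + I*√1754)/(1259 + 570) = (-2592 + I*√1754)/1829 = (-2592 + I*√1754)*(1/1829) = -2592/1829 + I*√1754/1829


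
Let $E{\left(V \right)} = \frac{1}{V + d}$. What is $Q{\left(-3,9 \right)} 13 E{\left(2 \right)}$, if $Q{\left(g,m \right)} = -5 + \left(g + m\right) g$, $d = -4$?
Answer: $\frac{299}{2} \approx 149.5$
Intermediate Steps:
$E{\left(V \right)} = \frac{1}{-4 + V}$ ($E{\left(V \right)} = \frac{1}{V - 4} = \frac{1}{-4 + V}$)
$Q{\left(g,m \right)} = -5 + g \left(g + m\right)$
$Q{\left(-3,9 \right)} 13 E{\left(2 \right)} = \frac{\left(-5 + \left(-3\right)^{2} - 27\right) 13}{-4 + 2} = \frac{\left(-5 + 9 - 27\right) 13}{-2} = \left(-23\right) 13 \left(- \frac{1}{2}\right) = \left(-299\right) \left(- \frac{1}{2}\right) = \frac{299}{2}$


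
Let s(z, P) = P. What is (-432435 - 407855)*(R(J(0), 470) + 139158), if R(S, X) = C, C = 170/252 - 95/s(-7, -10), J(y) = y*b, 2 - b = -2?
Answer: -7367322402550/63 ≈ -1.1694e+11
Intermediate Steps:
b = 4 (b = 2 - 1*(-2) = 2 + 2 = 4)
J(y) = 4*y (J(y) = y*4 = 4*y)
C = 641/63 (C = 170/252 - 95/(-10) = 170*(1/252) - 95*(-⅒) = 85/126 + 19/2 = 641/63 ≈ 10.175)
R(S, X) = 641/63
(-432435 - 407855)*(R(J(0), 470) + 139158) = (-432435 - 407855)*(641/63 + 139158) = -840290*8767595/63 = -7367322402550/63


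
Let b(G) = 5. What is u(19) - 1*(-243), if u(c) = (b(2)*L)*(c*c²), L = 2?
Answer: 68833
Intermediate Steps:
u(c) = 10*c³ (u(c) = (5*2)*(c*c²) = 10*c³)
u(19) - 1*(-243) = 10*19³ - 1*(-243) = 10*6859 + 243 = 68590 + 243 = 68833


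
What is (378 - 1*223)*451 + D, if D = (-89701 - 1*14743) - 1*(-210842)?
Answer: 176303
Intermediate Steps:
D = 106398 (D = (-89701 - 14743) + 210842 = -104444 + 210842 = 106398)
(378 - 1*223)*451 + D = (378 - 1*223)*451 + 106398 = (378 - 223)*451 + 106398 = 155*451 + 106398 = 69905 + 106398 = 176303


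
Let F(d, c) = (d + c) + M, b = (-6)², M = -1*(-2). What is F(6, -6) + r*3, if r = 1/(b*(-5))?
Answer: 119/60 ≈ 1.9833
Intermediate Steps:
M = 2
b = 36
F(d, c) = 2 + c + d (F(d, c) = (d + c) + 2 = (c + d) + 2 = 2 + c + d)
r = -1/180 (r = 1/(36*(-5)) = (1/36)*(-⅕) = -1/180 ≈ -0.0055556)
F(6, -6) + r*3 = (2 - 6 + 6) - 1/180*3 = 2 - 1/60 = 119/60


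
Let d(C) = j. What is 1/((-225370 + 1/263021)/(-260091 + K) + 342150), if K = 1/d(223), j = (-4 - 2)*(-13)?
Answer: 5335932540037/1825693942182995532 ≈ 2.9227e-6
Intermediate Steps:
j = 78 (j = -6*(-13) = 78)
d(C) = 78
K = 1/78 ≈ 0.012821
1/((-225370 + 1/263021)/(-260091 + K) + 342150) = 1/((-225370 + 1/263021)/(-260091 + 1/78) + 342150) = 1/((-225370 + 1/263021)/(-20287097/78) + 342150) = 1/(-59277042769/263021*(-78/20287097) + 342150) = 1/(4623609335982/5335932540037 + 342150) = 1/(1825693942182995532/5335932540037) = 5335932540037/1825693942182995532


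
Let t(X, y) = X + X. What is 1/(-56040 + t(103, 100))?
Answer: -1/55834 ≈ -1.7910e-5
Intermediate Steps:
t(X, y) = 2*X
1/(-56040 + t(103, 100)) = 1/(-56040 + 2*103) = 1/(-56040 + 206) = 1/(-55834) = -1/55834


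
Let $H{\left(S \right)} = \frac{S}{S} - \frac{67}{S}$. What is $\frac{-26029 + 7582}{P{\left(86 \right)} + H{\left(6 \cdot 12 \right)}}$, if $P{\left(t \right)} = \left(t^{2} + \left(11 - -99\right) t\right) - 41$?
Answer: $- \frac{1328184}{1210685} \approx -1.0971$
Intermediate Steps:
$P{\left(t \right)} = -41 + t^{2} + 110 t$ ($P{\left(t \right)} = \left(t^{2} + \left(11 + 99\right) t\right) - 41 = \left(t^{2} + 110 t\right) - 41 = -41 + t^{2} + 110 t$)
$H{\left(S \right)} = 1 - \frac{67}{S}$
$\frac{-26029 + 7582}{P{\left(86 \right)} + H{\left(6 \cdot 12 \right)}} = \frac{-26029 + 7582}{\left(-41 + 86^{2} + 110 \cdot 86\right) + \frac{-67 + 6 \cdot 12}{6 \cdot 12}} = - \frac{18447}{\left(-41 + 7396 + 9460\right) + \frac{-67 + 72}{72}} = - \frac{18447}{16815 + \frac{1}{72} \cdot 5} = - \frac{18447}{16815 + \frac{5}{72}} = - \frac{18447}{\frac{1210685}{72}} = \left(-18447\right) \frac{72}{1210685} = - \frac{1328184}{1210685}$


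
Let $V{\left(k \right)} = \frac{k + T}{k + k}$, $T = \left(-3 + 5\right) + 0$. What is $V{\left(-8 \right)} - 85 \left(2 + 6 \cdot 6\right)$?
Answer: $- \frac{25837}{8} \approx -3229.6$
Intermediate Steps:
$T = 2$ ($T = 2 + 0 = 2$)
$V{\left(k \right)} = \frac{2 + k}{2 k}$ ($V{\left(k \right)} = \frac{k + 2}{k + k} = \frac{2 + k}{2 k}$)
$V{\left(-8 \right)} - 85 \left(2 + 6 \cdot 6\right) = \frac{2 - 8}{2 \left(-8\right)} - 85 \left(2 + 6 \cdot 6\right) = \frac{1}{2} \left(- \frac{1}{8}\right) \left(-6\right) - 85 \left(2 + 36\right) = \frac{3}{8} - 3230 = - \frac{25837}{8}$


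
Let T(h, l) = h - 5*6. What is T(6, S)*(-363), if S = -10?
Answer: 8712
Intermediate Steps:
T(h, l) = -30 + h (T(h, l) = h - 30 = -30 + h)
T(6, S)*(-363) = (-30 + 6)*(-363) = -24*(-363) = 8712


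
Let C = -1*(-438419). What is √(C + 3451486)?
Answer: √3889905 ≈ 1972.3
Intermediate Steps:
C = 438419
√(C + 3451486) = √(438419 + 3451486) = √3889905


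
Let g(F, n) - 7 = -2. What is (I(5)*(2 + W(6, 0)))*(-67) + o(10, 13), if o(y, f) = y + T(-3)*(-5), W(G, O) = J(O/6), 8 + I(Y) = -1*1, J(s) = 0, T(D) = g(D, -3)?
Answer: 1191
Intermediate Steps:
g(F, n) = 5 (g(F, n) = 7 - 2 = 5)
T(D) = 5
I(Y) = -9 (I(Y) = -8 - 1*1 = -8 - 1 = -9)
W(G, O) = 0
o(y, f) = -25 + y (o(y, f) = y + 5*(-5) = y - 25 = -25 + y)
(I(5)*(2 + W(6, 0)))*(-67) + o(10, 13) = -9*(2 + 0)*(-67) + (-25 + 10) = -9*2*(-67) - 15 = -18*(-67) - 15 = 1206 - 15 = 1191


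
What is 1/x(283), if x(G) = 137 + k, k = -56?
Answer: 1/81 ≈ 0.012346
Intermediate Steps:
x(G) = 81 (x(G) = 137 - 56 = 81)
1/x(283) = 1/81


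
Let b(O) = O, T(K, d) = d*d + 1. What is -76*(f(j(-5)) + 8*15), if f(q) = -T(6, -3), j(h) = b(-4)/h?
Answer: -8360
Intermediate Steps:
T(K, d) = 1 + d² (T(K, d) = d² + 1 = 1 + d²)
j(h) = -4/h
f(q) = -10 (f(q) = -(1 + (-3)²) = -(1 + 9) = -1*10 = -10)
-76*(f(j(-5)) + 8*15) = -76*(-10 + 8*15) = -76*(-10 + 120) = -76*110 = -8360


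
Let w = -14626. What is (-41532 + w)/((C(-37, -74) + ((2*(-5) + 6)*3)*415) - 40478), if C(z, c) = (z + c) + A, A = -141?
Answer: 43/35 ≈ 1.2286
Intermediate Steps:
C(z, c) = -141 + c + z (C(z, c) = (z + c) - 141 = (c + z) - 141 = -141 + c + z)
(-41532 + w)/((C(-37, -74) + ((2*(-5) + 6)*3)*415) - 40478) = (-41532 - 14626)/(((-141 - 74 - 37) + ((2*(-5) + 6)*3)*415) - 40478) = -56158/((-252 + ((-10 + 6)*3)*415) - 40478) = -56158/((-252 - 4*3*415) - 40478) = -56158/((-252 - 12*415) - 40478) = -56158/((-252 - 4980) - 40478) = -56158/(-5232 - 40478) = -56158/(-45710) = -56158*(-1/45710) = 43/35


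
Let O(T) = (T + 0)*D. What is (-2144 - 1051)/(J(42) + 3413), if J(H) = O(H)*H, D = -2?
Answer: 639/23 ≈ 27.783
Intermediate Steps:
O(T) = -2*T (O(T) = (T + 0)*(-2) = T*(-2) = -2*T)
J(H) = -2*H² (J(H) = (-2*H)*H = -2*H²)
(-2144 - 1051)/(J(42) + 3413) = (-2144 - 1051)/(-2*42² + 3413) = -3195/(-2*1764 + 3413) = -3195/(-3528 + 3413) = -3195/(-115) = -3195*(-1/115) = 639/23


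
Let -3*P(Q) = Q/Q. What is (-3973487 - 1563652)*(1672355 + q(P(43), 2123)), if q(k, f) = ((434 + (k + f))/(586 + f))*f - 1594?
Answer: -25091652535059641/2709 ≈ -9.2623e+12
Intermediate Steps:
P(Q) = -⅓ (P(Q) = -Q/(3*Q) = -⅓*1 = -⅓)
q(k, f) = -1594 + f*(434 + f + k)/(586 + f) (q(k, f) = ((434 + (f + k))/(586 + f))*f - 1594 = ((434 + f + k)/(586 + f))*f - 1594 = f*(434 + f + k)/(586 + f) - 1594 = -1594 + f*(434 + f + k)/(586 + f))
(-3973487 - 1563652)*(1672355 + q(P(43), 2123)) = (-3973487 - 1563652)*(1672355 + (-934084 + 2123² - 1160*2123 + 2123*(-⅓))/(586 + 2123)) = -5537139*(1672355 + (-934084 + 4507129 - 2462680 - 2123/3)/2709) = -5537139*(1672355 + (1/2709)*(3328972/3)) = -5537139*(1672355 + 3328972/8127) = -5537139*13594558057/8127 = -25091652535059641/2709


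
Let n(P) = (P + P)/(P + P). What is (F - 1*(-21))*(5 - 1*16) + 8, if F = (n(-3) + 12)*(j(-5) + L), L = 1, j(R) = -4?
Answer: 206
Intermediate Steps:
n(P) = 1 (n(P) = (2*P)/((2*P)) = (2*P)*(1/(2*P)) = 1)
F = -39 (F = (1 + 12)*(-4 + 1) = 13*(-3) = -39)
(F - 1*(-21))*(5 - 1*16) + 8 = (-39 - 1*(-21))*(5 - 1*16) + 8 = (-39 + 21)*(5 - 16) + 8 = -18*(-11) + 8 = 198 + 8 = 206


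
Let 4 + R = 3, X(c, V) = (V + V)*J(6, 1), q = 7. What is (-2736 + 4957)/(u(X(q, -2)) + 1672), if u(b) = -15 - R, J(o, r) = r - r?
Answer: 2221/1658 ≈ 1.3396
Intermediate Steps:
J(o, r) = 0
X(c, V) = 0 (X(c, V) = (V + V)*0 = (2*V)*0 = 0)
R = -1 (R = -4 + 3 = -1)
u(b) = -14 (u(b) = -15 - 1*(-1) = -15 + 1 = -14)
(-2736 + 4957)/(u(X(q, -2)) + 1672) = (-2736 + 4957)/(-14 + 1672) = 2221/1658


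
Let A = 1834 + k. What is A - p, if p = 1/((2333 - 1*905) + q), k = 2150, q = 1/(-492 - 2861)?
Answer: 19075719319/4788083 ≈ 3984.0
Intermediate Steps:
q = -1/3353 (q = 1/(-3353) = -1/3353 ≈ -0.00029824)
p = 3353/4788083 (p = 1/((2333 - 1*905) - 1/3353) = 1/((2333 - 905) - 1/3353) = 1/(1428 - 1/3353) = 1/(4788083/3353) = 3353/4788083 ≈ 0.00070028)
A = 3984 (A = 1834 + 2150 = 3984)
A - p = 3984 - 1*3353/4788083 = 3984 - 3353/4788083 = 19075719319/4788083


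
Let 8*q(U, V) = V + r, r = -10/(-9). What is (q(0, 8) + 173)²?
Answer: 39300361/1296 ≈ 30324.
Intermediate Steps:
r = 10/9 (r = -10*(-⅑) = 10/9 ≈ 1.1111)
q(U, V) = 5/36 + V/8 (q(U, V) = (V + 10/9)/8 = (10/9 + V)/8 = 5/36 + V/8)
(q(0, 8) + 173)² = ((5/36 + (⅛)*8) + 173)² = ((5/36 + 1) + 173)² = (41/36 + 173)² = (6269/36)² = 39300361/1296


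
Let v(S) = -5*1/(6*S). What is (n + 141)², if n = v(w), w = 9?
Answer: 57896881/2916 ≈ 19855.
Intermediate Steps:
v(S) = -5/(6*S)
n = -5/54 (n = -⅚/9 = -⅚*⅑ = -5/54 ≈ -0.092593)
(n + 141)² = (-5/54 + 141)² = (7609/54)² = 57896881/2916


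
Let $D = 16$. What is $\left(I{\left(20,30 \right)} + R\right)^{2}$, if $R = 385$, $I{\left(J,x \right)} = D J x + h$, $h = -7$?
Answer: $99560484$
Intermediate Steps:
$I{\left(J,x \right)} = -7 + 16 J x$ ($I{\left(J,x \right)} = 16 J x - 7 = -7 + 16 J x$)
$\left(I{\left(20,30 \right)} + R\right)^{2} = \left(\left(-7 + 16 \cdot 20 \cdot 30\right) + 385\right)^{2} = \left(\left(-7 + 9600\right) + 385\right)^{2} = \left(9593 + 385\right)^{2} = 9978^{2} = 99560484$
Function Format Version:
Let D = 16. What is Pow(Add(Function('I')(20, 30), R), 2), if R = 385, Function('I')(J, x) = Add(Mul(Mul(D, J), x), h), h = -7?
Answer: 99560484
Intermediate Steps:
Function('I')(J, x) = Add(-7, Mul(16, J, x)) (Function('I')(J, x) = Add(Mul(Mul(16, J), x), -7) = Add(Mul(16, J, x), -7) = Add(-7, Mul(16, J, x)))
Pow(Add(Function('I')(20, 30), R), 2) = Pow(Add(Add(-7, Mul(16, 20, 30)), 385), 2) = Pow(Add(Add(-7, 9600), 385), 2) = Pow(Add(9593, 385), 2) = Pow(9978, 2) = 99560484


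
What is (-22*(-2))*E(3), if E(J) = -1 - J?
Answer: -176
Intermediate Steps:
(-22*(-2))*E(3) = (-22*(-2))*(-1 - 1*3) = 44*(-1 - 3) = 44*(-4) = -176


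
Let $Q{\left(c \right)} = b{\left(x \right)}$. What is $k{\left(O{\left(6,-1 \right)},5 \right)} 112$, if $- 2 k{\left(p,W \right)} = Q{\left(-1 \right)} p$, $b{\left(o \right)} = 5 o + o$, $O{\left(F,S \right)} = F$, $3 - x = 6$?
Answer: $6048$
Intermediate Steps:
$x = -3$ ($x = 3 - 6 = -3$)
$b{\left(o \right)} = 6 o$
$Q{\left(c \right)} = -18$ ($Q{\left(c \right)} = 6 \left(-3\right) = -18$)
$k{\left(p,W \right)} = 9 p$ ($k{\left(p,W \right)} = - \frac{\left(-18\right) p}{2} = 9 p$)
$k{\left(O{\left(6,-1 \right)},5 \right)} 112 = 9 \cdot 6 \cdot 112 = 54 \cdot 112 = 6048$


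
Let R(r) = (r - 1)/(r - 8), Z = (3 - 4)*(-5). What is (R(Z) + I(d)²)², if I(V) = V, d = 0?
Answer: 16/9 ≈ 1.7778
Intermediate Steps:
Z = 5 (Z = -1*(-5) = 5)
R(r) = (-1 + r)/(-8 + r)
(R(Z) + I(d)²)² = ((-1 + 5)/(-8 + 5) + 0²)² = (4/(-3) + 0)² = (-⅓*4 + 0)² = (-4/3 + 0)² = (-4/3)² = 16/9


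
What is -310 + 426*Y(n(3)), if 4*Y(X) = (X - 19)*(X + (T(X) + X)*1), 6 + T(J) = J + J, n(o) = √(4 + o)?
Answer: 14813 - 8733*√7 ≈ -8292.3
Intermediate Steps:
T(J) = -6 + 2*J (T(J) = -6 + (J + J) = -6 + 2*J)
Y(X) = (-19 + X)*(-6 + 4*X)/4 (Y(X) = ((X - 19)*(X + ((-6 + 2*X) + X)*1))/4 = ((-19 + X)*(X + (-6 + 3*X)*1))/4 = ((-19 + X)*(X + (-6 + 3*X)))/4 = ((-19 + X)*(-6 + 4*X))/4 = (-19 + X)*(-6 + 4*X)/4)
-310 + 426*Y(n(3)) = -310 + 426*(57/2 + (√(4 + 3))² - 41*√(4 + 3)/2) = -310 + 426*(57/2 + (√7)² - 41*√7/2) = -310 + 426*(57/2 + 7 - 41*√7/2) = -310 + 426*(71/2 - 41*√7/2) = -310 + (15123 - 8733*√7) = 14813 - 8733*√7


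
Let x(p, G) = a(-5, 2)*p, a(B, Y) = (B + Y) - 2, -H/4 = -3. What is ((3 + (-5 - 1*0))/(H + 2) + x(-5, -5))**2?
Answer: 30276/49 ≈ 617.88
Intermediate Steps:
H = 12 (H = -4*(-3) = 12)
a(B, Y) = -2 + B + Y
x(p, G) = -5*p (x(p, G) = (-2 - 5 + 2)*p = -5*p)
((3 + (-5 - 1*0))/(H + 2) + x(-5, -5))**2 = ((3 + (-5 - 1*0))/(12 + 2) - 5*(-5))**2 = ((3 + (-5 + 0))/14 + 25)**2 = ((3 - 5)*(1/14) + 25)**2 = (-2*1/14 + 25)**2 = (-1/7 + 25)**2 = (174/7)**2 = 30276/49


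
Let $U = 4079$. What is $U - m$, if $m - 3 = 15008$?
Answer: $-10932$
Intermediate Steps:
$m = 15011$ ($m = 3 + 15008 = 15011$)
$U - m = 4079 - 15011 = -10932$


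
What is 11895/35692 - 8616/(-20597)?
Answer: 552523587/735148124 ≈ 0.75158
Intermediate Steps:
11895/35692 - 8616/(-20597) = 11895*(1/35692) - 8616*(-1/20597) = 11895/35692 + 8616/20597 = 552523587/735148124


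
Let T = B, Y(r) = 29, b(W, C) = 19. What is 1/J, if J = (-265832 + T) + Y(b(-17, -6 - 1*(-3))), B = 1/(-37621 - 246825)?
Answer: -284446/75606600139 ≈ -3.7622e-6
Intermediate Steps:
B = -1/284446 (B = 1/(-284446) = -1/284446 ≈ -3.5156e-6)
T = -1/284446 ≈ -3.5156e-6
J = -75606600139/284446 (J = (-265832 - 1/284446) + 29 = -75614849073/284446 + 29 = -75606600139/284446 ≈ -2.6580e+5)
1/J = 1/(-75606600139/284446) = -284446/75606600139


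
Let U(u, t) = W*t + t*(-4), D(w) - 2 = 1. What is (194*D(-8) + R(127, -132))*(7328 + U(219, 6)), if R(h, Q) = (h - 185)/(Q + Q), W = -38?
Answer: 135952957/33 ≈ 4.1198e+6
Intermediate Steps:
R(h, Q) = (-185 + h)/(2*Q) (R(h, Q) = (-185 + h)/((2*Q)) = (-185 + h)*(1/(2*Q)) = (-185 + h)/(2*Q))
D(w) = 3 (D(w) = 2 + 1 = 3)
U(u, t) = -42*t (U(u, t) = -38*t + t*(-4) = -38*t - 4*t = -42*t)
(194*D(-8) + R(127, -132))*(7328 + U(219, 6)) = (194*3 + (½)*(-185 + 127)/(-132))*(7328 - 42*6) = (582 + (½)*(-1/132)*(-58))*(7328 - 252) = (582 + 29/132)*7076 = (76853/132)*7076 = 135952957/33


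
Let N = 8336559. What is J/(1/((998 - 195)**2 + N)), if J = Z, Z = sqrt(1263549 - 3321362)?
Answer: 8981368*I*sqrt(2057813) ≈ 1.2884e+10*I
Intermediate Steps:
Z = I*sqrt(2057813) (Z = sqrt(-2057813) = I*sqrt(2057813) ≈ 1434.5*I)
J = I*sqrt(2057813) ≈ 1434.5*I
J/(1/((998 - 195)**2 + N)) = (I*sqrt(2057813))/(1/((998 - 195)**2 + 8336559)) = (I*sqrt(2057813))/(1/(803**2 + 8336559)) = (I*sqrt(2057813))/(1/(644809 + 8336559)) = (I*sqrt(2057813))/(1/8981368) = (I*sqrt(2057813))*8981368 = 8981368*I*sqrt(2057813)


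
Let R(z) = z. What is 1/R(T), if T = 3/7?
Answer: 7/3 ≈ 2.3333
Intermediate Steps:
T = 3/7 (T = 3*(⅐) = 3/7 ≈ 0.42857)
1/R(T) = 1/(3/7) = 7/3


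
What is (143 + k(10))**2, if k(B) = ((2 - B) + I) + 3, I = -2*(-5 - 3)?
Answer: 23716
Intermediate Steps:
I = 16 (I = -2*(-8) = 16)
k(B) = 21 - B (k(B) = ((2 - B) + 16) + 3 = (18 - B) + 3 = 21 - B)
(143 + k(10))**2 = (143 + (21 - 1*10))**2 = (143 + (21 - 10))**2 = (143 + 11)**2 = 154**2 = 23716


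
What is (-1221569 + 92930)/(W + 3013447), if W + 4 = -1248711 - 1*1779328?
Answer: 1128639/14596 ≈ 77.325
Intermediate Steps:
W = -3028043 (W = -4 + (-1248711 - 1*1779328) = -4 + (-1248711 - 1779328) = -4 - 3028039 = -3028043)
(-1221569 + 92930)/(W + 3013447) = (-1221569 + 92930)/(-3028043 + 3013447) = -1128639/(-14596) = -1128639*(-1/14596) = 1128639/14596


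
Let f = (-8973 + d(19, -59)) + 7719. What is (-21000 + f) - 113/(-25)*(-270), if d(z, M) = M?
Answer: -117667/5 ≈ -23533.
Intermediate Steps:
f = -1313 (f = (-8973 - 59) + 7719 = -9032 + 7719 = -1313)
(-21000 + f) - 113/(-25)*(-270) = (-21000 - 1313) - 113/(-25)*(-270) = -22313 - 113*(-1/25)*(-270) = -22313 + (113/25)*(-270) = -22313 - 6102/5 = -117667/5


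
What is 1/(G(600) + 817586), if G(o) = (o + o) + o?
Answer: 1/819386 ≈ 1.2204e-6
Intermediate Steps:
G(o) = 3*o (G(o) = 2*o + o = 3*o)
1/(G(600) + 817586) = 1/(3*600 + 817586) = 1/(1800 + 817586) = 1/819386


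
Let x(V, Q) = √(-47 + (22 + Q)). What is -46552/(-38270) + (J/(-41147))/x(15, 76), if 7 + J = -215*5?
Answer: 23276/19135 + 1082*√51/2098497 ≈ 1.2201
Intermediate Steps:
J = -1082 (J = -7 - 215*5 = -7 - 1075 = -1082)
x(V, Q) = √(-25 + Q)
-46552/(-38270) + (J/(-41147))/x(15, 76) = -46552/(-38270) + (-1082/(-41147))/(√(-25 + 76)) = -46552*(-1/38270) + (-1082*(-1/41147))/(√51) = 23276/19135 + 1082*(√51/51)/41147 = 23276/19135 + 1082*√51/2098497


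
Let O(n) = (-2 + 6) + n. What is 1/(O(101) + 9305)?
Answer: 1/9410 ≈ 0.00010627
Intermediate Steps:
O(n) = 4 + n
1/(O(101) + 9305) = 1/((4 + 101) + 9305) = 1/(105 + 9305) = 1/9410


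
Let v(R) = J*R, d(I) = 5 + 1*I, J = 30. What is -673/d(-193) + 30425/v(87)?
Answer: 747643/49068 ≈ 15.237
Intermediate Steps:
d(I) = 5 + I
v(R) = 30*R
-673/d(-193) + 30425/v(87) = -673/(5 - 193) + 30425/((30*87)) = -673/(-188) + 30425/2610 = -673*(-1/188) + 30425*(1/2610) = 673/188 + 6085/522 = 747643/49068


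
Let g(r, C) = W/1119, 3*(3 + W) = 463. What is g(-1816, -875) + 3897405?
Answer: 13083589039/3357 ≈ 3.8974e+6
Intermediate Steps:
W = 454/3 (W = -3 + (⅓)*463 = -3 + 463/3 = 454/3 ≈ 151.33)
g(r, C) = 454/3357 (g(r, C) = (454/3)/1119 = (454/3)*(1/1119) = 454/3357)
g(-1816, -875) + 3897405 = 454/3357 + 3897405 = 13083589039/3357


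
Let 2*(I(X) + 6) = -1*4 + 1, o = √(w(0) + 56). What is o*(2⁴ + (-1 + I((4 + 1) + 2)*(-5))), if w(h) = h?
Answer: 105*√14 ≈ 392.87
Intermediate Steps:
o = 2*√14 (o = √(0 + 56) = √56 = 2*√14 ≈ 7.4833)
I(X) = -15/2 (I(X) = -6 + (-1*4 + 1)/2 = -6 + (-4 + 1)/2 = -6 + (½)*(-3) = -6 - 3/2 = -15/2)
o*(2⁴ + (-1 + I((4 + 1) + 2)*(-5))) = (2*√14)*(2⁴ + (-1 - 15/2*(-5))) = (2*√14)*(16 + (-1 + 75/2)) = (2*√14)*(16 + 73/2) = (2*√14)*(105/2) = 105*√14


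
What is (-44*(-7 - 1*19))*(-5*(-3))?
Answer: 17160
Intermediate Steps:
(-44*(-7 - 1*19))*(-5*(-3)) = -44*(-7 - 19)*15 = -44*(-26)*15 = 1144*15 = 17160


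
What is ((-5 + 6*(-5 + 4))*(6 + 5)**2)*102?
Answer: -135762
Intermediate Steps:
((-5 + 6*(-5 + 4))*(6 + 5)**2)*102 = ((-5 + 6*(-1))*11**2)*102 = ((-5 - 6)*121)*102 = -11*121*102 = -1331*102 = -135762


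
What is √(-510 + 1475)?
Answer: √965 ≈ 31.064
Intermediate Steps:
√(-510 + 1475) = √965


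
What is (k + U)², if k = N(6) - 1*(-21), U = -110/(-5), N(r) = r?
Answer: 2401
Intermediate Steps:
U = 22 (U = -110*(-⅕) = 22)
k = 27 (k = 6 - 1*(-21) = 6 + 21 = 27)
(k + U)² = (27 + 22)² = 49² = 2401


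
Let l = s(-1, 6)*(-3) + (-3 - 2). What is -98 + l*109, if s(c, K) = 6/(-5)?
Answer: -1253/5 ≈ -250.60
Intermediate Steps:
s(c, K) = -6/5 (s(c, K) = 6*(-⅕) = -6/5)
l = -7/5 (l = -6/5*(-3) + (-3 - 2) = 18/5 - 5 = -7/5 ≈ -1.4000)
-98 + l*109 = -98 - 7/5*109 = -98 - 763/5 = -1253/5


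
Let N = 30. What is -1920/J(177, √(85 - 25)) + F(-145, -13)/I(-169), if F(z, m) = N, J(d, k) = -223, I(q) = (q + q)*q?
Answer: 54840465/6369103 ≈ 8.6104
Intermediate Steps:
I(q) = 2*q² (I(q) = (2*q)*q = 2*q²)
F(z, m) = 30
-1920/J(177, √(85 - 25)) + F(-145, -13)/I(-169) = -1920/(-223) + 30/((2*(-169)²)) = -1920*(-1/223) + 30/((2*28561)) = 1920/223 + 30/57122 = 1920/223 + 30*(1/57122) = 1920/223 + 15/28561 = 54840465/6369103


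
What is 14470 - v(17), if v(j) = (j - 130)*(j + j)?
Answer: 18312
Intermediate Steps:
v(j) = 2*j*(-130 + j) (v(j) = (-130 + j)*(2*j) = 2*j*(-130 + j))
14470 - v(17) = 14470 - 2*17*(-130 + 17) = 14470 - 2*17*(-113) = 14470 - 1*(-3842) = 14470 + 3842 = 18312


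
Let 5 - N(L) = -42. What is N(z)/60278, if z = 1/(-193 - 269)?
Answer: 47/60278 ≈ 0.00077972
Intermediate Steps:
z = -1/462 (z = 1/(-462) = -1/462 ≈ -0.0021645)
N(L) = 47 (N(L) = 5 - 1*(-42) = 5 + 42 = 47)
N(z)/60278 = 47/60278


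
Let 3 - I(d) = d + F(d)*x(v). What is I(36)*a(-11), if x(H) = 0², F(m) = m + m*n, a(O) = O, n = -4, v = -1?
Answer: 363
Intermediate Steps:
F(m) = -3*m (F(m) = m + m*(-4) = m - 4*m = -3*m)
x(H) = 0
I(d) = 3 - d (I(d) = 3 - (d - 3*d*0) = 3 - (d + 0) = 3 - d)
I(36)*a(-11) = (3 - 1*36)*(-11) = (3 - 36)*(-11) = -33*(-11) = 363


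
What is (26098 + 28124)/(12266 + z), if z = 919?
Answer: 18074/4395 ≈ 4.1124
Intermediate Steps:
(26098 + 28124)/(12266 + z) = (26098 + 28124)/(12266 + 919) = 54222/13185 = 54222*(1/13185) = 18074/4395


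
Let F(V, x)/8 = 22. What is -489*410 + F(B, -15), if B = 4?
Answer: -200314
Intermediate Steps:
F(V, x) = 176 (F(V, x) = 8*22 = 176)
-489*410 + F(B, -15) = -489*410 + 176 = -200490 + 176 = -200314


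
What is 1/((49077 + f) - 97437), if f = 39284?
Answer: -1/9076 ≈ -0.00011018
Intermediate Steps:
1/((49077 + f) - 97437) = 1/((49077 + 39284) - 97437) = 1/(88361 - 97437) = 1/(-9076) = -1/9076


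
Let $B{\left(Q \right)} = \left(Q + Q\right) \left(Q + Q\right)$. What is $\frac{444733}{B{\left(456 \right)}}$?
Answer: $\frac{23407}{43776} \approx 0.5347$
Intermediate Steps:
$B{\left(Q \right)} = 4 Q^{2}$ ($B{\left(Q \right)} = 2 Q 2 Q = 4 Q^{2}$)
$\frac{444733}{B{\left(456 \right)}} = \frac{444733}{4 \cdot 456^{2}} = \frac{444733}{4 \cdot 207936} = \frac{444733}{831744} = 444733 \cdot \frac{1}{831744} = \frac{23407}{43776}$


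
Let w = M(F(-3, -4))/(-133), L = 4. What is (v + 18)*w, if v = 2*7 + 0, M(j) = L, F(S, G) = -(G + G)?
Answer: -128/133 ≈ -0.96241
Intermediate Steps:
F(S, G) = -2*G
M(j) = 4
w = -4/133 (w = 4/(-133) = 4*(-1/133) = -4/133 ≈ -0.030075)
v = 14 (v = 14 + 0 = 14)
(v + 18)*w = (14 + 18)*(-4/133) = 32*(-4/133) = -128/133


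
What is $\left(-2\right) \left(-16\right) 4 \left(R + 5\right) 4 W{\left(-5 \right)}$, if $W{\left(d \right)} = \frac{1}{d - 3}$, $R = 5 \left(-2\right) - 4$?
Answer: $576$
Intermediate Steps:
$R = -14$ ($R = -10 - 4 = -14$)
$W{\left(d \right)} = \frac{1}{-3 + d}$
$\left(-2\right) \left(-16\right) 4 \left(R + 5\right) 4 W{\left(-5 \right)} = \left(-2\right) \left(-16\right) \frac{4 \left(-14 + 5\right) 4}{-3 - 5} = 32 \frac{4 \left(-9\right) 4}{-8} = 32 \left(-36\right) 4 \left(- \frac{1}{8}\right) = 32 \left(\left(-144\right) \left(- \frac{1}{8}\right)\right) = 32 \cdot 18 = 576$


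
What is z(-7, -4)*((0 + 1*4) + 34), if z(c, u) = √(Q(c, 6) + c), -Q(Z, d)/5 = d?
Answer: 38*I*√37 ≈ 231.15*I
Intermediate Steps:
Q(Z, d) = -5*d
z(c, u) = √(-30 + c) (z(c, u) = √(-5*6 + c) = √(-30 + c))
z(-7, -4)*((0 + 1*4) + 34) = √(-30 - 7)*((0 + 1*4) + 34) = √(-37)*((0 + 4) + 34) = (I*√37)*(4 + 34) = (I*√37)*38 = 38*I*√37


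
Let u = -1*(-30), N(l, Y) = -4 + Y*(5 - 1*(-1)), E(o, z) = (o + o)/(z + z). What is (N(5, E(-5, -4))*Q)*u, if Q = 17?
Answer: 1785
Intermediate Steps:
E(o, z) = o/z (E(o, z) = (2*o)/((2*z)) = (2*o)*(1/(2*z)) = o/z)
N(l, Y) = -4 + 6*Y (N(l, Y) = -4 + Y*(5 + 1) = -4 + Y*6 = -4 + 6*Y)
u = 30
(N(5, E(-5, -4))*Q)*u = ((-4 + 6*(-5/(-4)))*17)*30 = ((-4 + 6*(-5*(-¼)))*17)*30 = ((-4 + 6*(5/4))*17)*30 = ((-4 + 15/2)*17)*30 = ((7/2)*17)*30 = (119/2)*30 = 1785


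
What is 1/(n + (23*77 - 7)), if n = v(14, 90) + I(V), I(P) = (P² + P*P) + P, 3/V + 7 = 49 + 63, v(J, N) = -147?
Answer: 1225/1980862 ≈ 0.00061842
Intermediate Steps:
V = 1/35 (V = 3/(-7 + (49 + 63)) = 3/(-7 + 112) = 3/105 = 3*(1/105) = 1/35 ≈ 0.028571)
I(P) = P + 2*P² (I(P) = (P² + P²) + P = 2*P² + P = P + 2*P²)
n = -180038/1225 (n = -147 + (1 + 2*(1/35))/35 = -147 + (1 + 2/35)/35 = -147 + (1/35)*(37/35) = -147 + 37/1225 = -180038/1225 ≈ -146.97)
1/(n + (23*77 - 7)) = 1/(-180038/1225 + (23*77 - 7)) = 1/(-180038/1225 + (1771 - 7)) = 1/(-180038/1225 + 1764) = 1/(1980862/1225) = 1225/1980862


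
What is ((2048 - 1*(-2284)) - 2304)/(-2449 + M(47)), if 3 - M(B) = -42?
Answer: -507/601 ≈ -0.84359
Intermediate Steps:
M(B) = 45 (M(B) = 3 - 1*(-42) = 3 + 42 = 45)
((2048 - 1*(-2284)) - 2304)/(-2449 + M(47)) = ((2048 - 1*(-2284)) - 2304)/(-2449 + 45) = ((2048 + 2284) - 2304)/(-2404) = (4332 - 2304)*(-1/2404) = 2028*(-1/2404) = -507/601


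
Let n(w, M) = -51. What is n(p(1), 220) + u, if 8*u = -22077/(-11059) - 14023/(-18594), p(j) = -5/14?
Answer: -83331886673/1645048368 ≈ -50.656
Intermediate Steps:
p(j) = -5/14 (p(j) = -5*1/14 = -5/14)
u = 565580095/1645048368 (u = (-22077/(-11059) - 14023/(-18594))/8 = (-22077*(-1/11059) - 14023*(-1/18594))/8 = (22077/11059 + 14023/18594)/8 = (⅛)*(565580095/205631046) = 565580095/1645048368 ≈ 0.34381)
n(p(1), 220) + u = -51 + 565580095/1645048368 = -83331886673/1645048368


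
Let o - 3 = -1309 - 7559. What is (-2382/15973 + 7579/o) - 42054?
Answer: -5955015700627/141600645 ≈ -42055.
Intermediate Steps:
o = -8865 (o = 3 + (-1309 - 7559) = 3 - 8868 = -8865)
(-2382/15973 + 7579/o) - 42054 = (-2382/15973 + 7579/(-8865)) - 42054 = (-2382*1/15973 + 7579*(-1/8865)) - 42054 = (-2382/15973 - 7579/8865) - 42054 = -142175797/141600645 - 42054 = -5955015700627/141600645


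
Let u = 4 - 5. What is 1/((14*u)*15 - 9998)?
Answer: -1/10208 ≈ -9.7962e-5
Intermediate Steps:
u = -1
1/((14*u)*15 - 9998) = 1/((14*(-1))*15 - 9998) = 1/(-14*15 - 9998) = 1/(-210 - 9998) = 1/(-10208) = -1/10208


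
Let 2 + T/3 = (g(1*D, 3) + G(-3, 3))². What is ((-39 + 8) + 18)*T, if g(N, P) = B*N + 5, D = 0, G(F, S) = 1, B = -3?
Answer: -1326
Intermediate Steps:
g(N, P) = 5 - 3*N (g(N, P) = -3*N + 5 = 5 - 3*N)
T = 102 (T = -6 + 3*((5 - 3*0) + 1)² = -6 + 3*((5 + 0) + 1)² = -6 + 3*(5 + 1)² = -6 + 3*6² = -6 + 3*36 = -6 + 108 = 102)
((-39 + 8) + 18)*T = ((-39 + 8) + 18)*102 = (-31 + 18)*102 = -13*102 = -1326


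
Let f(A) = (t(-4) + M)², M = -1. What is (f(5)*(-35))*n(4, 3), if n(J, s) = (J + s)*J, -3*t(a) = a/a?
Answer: -15680/9 ≈ -1742.2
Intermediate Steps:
t(a) = -⅓ (t(a) = -a/(3*a) = -⅓*1 = -⅓)
n(J, s) = J*(J + s)
f(A) = 16/9 (f(A) = (-⅓ - 1)² = (-4/3)² = 16/9)
(f(5)*(-35))*n(4, 3) = ((16/9)*(-35))*(4*(4 + 3)) = -2240*7/9 = -560/9*28 = -15680/9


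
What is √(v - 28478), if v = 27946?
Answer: 2*I*√133 ≈ 23.065*I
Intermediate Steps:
√(v - 28478) = √(27946 - 28478) = √(-532) = 2*I*√133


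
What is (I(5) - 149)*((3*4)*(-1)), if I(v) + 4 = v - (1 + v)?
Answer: 1848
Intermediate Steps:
I(v) = -5 (I(v) = -4 + (v - (1 + v)) = -4 + (v + (-1 - v)) = -4 - 1 = -5)
(I(5) - 149)*((3*4)*(-1)) = (-5 - 149)*((3*4)*(-1)) = -1848*(-1) = -154*(-12) = 1848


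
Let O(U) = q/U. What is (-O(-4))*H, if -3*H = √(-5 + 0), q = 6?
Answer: -I*√5/2 ≈ -1.118*I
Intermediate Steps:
H = -I*√5/3 (H = -√(-5 + 0)/3 = -I*√5/3 ≈ -0.74536*I)
O(U) = 6/U
(-O(-4))*H = (-6/(-4))*(-I*√5/3) = (-6*(-1)/4)*(-I*√5/3) = (-1*(-3/2))*(-I*√5/3) = 3*(-I*√5/3)/2 = -I*√5/2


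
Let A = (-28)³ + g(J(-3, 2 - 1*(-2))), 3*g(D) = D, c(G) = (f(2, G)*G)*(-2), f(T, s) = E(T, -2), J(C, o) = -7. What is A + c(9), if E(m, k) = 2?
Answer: -65971/3 ≈ -21990.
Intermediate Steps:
f(T, s) = 2
c(G) = -4*G (c(G) = (2*G)*(-2) = -4*G)
g(D) = D/3
A = -65863/3 (A = (-28)³ + (⅓)*(-7) = -21952 - 7/3 = -65863/3 ≈ -21954.)
A + c(9) = -65863/3 - 4*9 = -65863/3 - 36 = -65971/3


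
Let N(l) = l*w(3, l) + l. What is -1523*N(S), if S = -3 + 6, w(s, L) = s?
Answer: -18276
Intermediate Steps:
S = 3
N(l) = 4*l (N(l) = l*3 + l = 3*l + l = 4*l)
-1523*N(S) = -6092*3 = -1523*12 = -18276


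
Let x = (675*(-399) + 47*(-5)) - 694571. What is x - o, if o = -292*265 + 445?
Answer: -887196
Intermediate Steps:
o = -76935 (o = -77380 + 445 = -76935)
x = -964131 (x = (-269325 - 235) - 694571 = -269560 - 694571 = -964131)
x - o = -964131 - 1*(-76935) = -964131 + 76935 = -887196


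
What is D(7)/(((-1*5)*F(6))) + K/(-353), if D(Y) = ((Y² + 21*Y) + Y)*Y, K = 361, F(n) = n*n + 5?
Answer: -575618/72365 ≈ -7.9544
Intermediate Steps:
F(n) = 5 + n² (F(n) = n² + 5 = 5 + n²)
D(Y) = Y*(Y² + 22*Y) (D(Y) = (Y² + 22*Y)*Y = Y*(Y² + 22*Y))
D(7)/(((-1*5)*F(6))) + K/(-353) = (7²*(22 + 7))/(((-1*5)*(5 + 6²))) + 361/(-353) = (49*29)/((-5*(5 + 36))) + 361*(-1/353) = 1421/((-5*41)) - 361/353 = 1421/(-205) - 361/353 = 1421*(-1/205) - 361/353 = -1421/205 - 361/353 = -575618/72365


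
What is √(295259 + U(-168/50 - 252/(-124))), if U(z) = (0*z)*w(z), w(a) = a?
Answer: √295259 ≈ 543.38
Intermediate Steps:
U(z) = 0 (U(z) = (0*z)*z = 0*z = 0)
√(295259 + U(-168/50 - 252/(-124))) = √(295259 + 0) = √295259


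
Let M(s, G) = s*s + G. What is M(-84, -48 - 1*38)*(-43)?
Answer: -299710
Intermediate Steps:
M(s, G) = G + s**2 (M(s, G) = s**2 + G = G + s**2)
M(-84, -48 - 1*38)*(-43) = ((-48 - 1*38) + (-84)**2)*(-43) = ((-48 - 38) + 7056)*(-43) = (-86 + 7056)*(-43) = 6970*(-43) = -299710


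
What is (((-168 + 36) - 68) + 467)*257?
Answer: 68619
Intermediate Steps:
(((-168 + 36) - 68) + 467)*257 = ((-132 - 68) + 467)*257 = (-200 + 467)*257 = 267*257 = 68619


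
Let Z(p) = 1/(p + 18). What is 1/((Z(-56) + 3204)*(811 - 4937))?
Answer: -19/251172313 ≈ -7.5645e-8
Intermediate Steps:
Z(p) = 1/(18 + p)
1/((Z(-56) + 3204)*(811 - 4937)) = 1/((1/(18 - 56) + 3204)*(811 - 4937)) = 1/((1/(-38) + 3204)*(-4126)) = 1/((-1/38 + 3204)*(-4126)) = 1/((121751/38)*(-4126)) = 1/(-251172313/19) = -19/251172313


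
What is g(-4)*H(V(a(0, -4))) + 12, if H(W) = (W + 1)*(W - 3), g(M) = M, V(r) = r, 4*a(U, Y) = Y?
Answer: 12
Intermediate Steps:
a(U, Y) = Y/4
H(W) = (1 + W)*(-3 + W)
g(-4)*H(V(a(0, -4))) + 12 = -4*(-3 + ((¼)*(-4))² - (-4)/2) + 12 = -4*(-3 + (-1)² - 2*(-1)) + 12 = -4*(-3 + 1 + 2) + 12 = -4*0 + 12 = 0 + 12 = 12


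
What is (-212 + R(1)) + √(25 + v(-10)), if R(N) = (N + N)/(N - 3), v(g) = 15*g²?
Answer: -213 + 5*√61 ≈ -173.95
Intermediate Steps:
R(N) = 2*N/(-3 + N) (R(N) = (2*N)/(-3 + N) = 2*N/(-3 + N))
(-212 + R(1)) + √(25 + v(-10)) = (-212 + 2*1/(-3 + 1)) + √(25 + 15*(-10)²) = (-212 + 2*1/(-2)) + √(25 + 15*100) = (-212 + 2*1*(-½)) + √(25 + 1500) = (-212 - 1) + √1525 = -213 + 5*√61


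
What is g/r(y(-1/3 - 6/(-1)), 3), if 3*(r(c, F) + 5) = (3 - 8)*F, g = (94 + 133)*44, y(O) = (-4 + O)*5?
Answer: -4994/5 ≈ -998.80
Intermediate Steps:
y(O) = -20 + 5*O
g = 9988 (g = 227*44 = 9988)
r(c, F) = -5 - 5*F/3 (r(c, F) = -5 + ((3 - 8)*F)/3 = -5 + (-5*F)/3 = -5 - 5*F/3)
g/r(y(-1/3 - 6/(-1)), 3) = 9988/(-5 - 5/3*3) = 9988/(-5 - 5) = 9988/(-10) = 9988*(-⅒) = -4994/5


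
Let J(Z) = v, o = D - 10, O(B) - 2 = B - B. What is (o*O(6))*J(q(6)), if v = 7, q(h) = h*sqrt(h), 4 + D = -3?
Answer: -238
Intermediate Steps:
D = -7 (D = -4 - 3 = -7)
q(h) = h**(3/2)
O(B) = 2 (O(B) = 2 + (B - B) = 2 + 0 = 2)
o = -17 (o = -7 - 10 = -17)
J(Z) = 7
(o*O(6))*J(q(6)) = -17*2*7 = -34*7 = -238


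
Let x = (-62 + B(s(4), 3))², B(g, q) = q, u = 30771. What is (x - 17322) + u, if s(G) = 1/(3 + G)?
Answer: 16930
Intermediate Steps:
x = 3481 (x = (-62 + 3)² = (-59)² = 3481)
(x - 17322) + u = (3481 - 17322) + 30771 = -13841 + 30771 = 16930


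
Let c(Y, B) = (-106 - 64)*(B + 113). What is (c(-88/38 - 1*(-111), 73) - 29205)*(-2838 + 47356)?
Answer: -2707807350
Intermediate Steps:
c(Y, B) = -19210 - 170*B (c(Y, B) = -170*(113 + B) = -19210 - 170*B)
(c(-88/38 - 1*(-111), 73) - 29205)*(-2838 + 47356) = ((-19210 - 170*73) - 29205)*(-2838 + 47356) = ((-19210 - 12410) - 29205)*44518 = (-31620 - 29205)*44518 = -60825*44518 = -2707807350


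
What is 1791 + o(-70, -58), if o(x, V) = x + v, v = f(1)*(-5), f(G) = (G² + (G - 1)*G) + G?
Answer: 1711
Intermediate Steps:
f(G) = G + G² + G*(-1 + G) (f(G) = (G² + (-1 + G)*G) + G = (G² + G*(-1 + G)) + G = G + G² + G*(-1 + G))
v = -10 (v = (2*1²)*(-5) = (2*1)*(-5) = 2*(-5) = -10)
o(x, V) = -10 + x (o(x, V) = x - 10 = -10 + x)
1791 + o(-70, -58) = 1791 + (-10 - 70) = 1791 - 80 = 1711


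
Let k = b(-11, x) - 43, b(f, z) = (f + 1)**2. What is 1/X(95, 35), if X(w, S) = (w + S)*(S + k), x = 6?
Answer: 1/11960 ≈ 8.3612e-5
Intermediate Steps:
b(f, z) = (1 + f)**2
k = 57 (k = (1 - 11)**2 - 43 = (-10)**2 - 43 = 100 - 43 = 57)
X(w, S) = (57 + S)*(S + w) (X(w, S) = (w + S)*(S + 57) = (S + w)*(57 + S) = (57 + S)*(S + w))
1/X(95, 35) = 1/(35**2 + 57*35 + 57*95 + 35*95) = 1/(1225 + 1995 + 5415 + 3325) = 1/11960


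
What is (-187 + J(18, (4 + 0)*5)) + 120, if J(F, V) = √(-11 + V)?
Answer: -64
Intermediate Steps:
(-187 + J(18, (4 + 0)*5)) + 120 = (-187 + √(-11 + (4 + 0)*5)) + 120 = (-187 + √(-11 + 4*5)) + 120 = (-187 + √(-11 + 20)) + 120 = (-187 + √9) + 120 = (-187 + 3) + 120 = -184 + 120 = -64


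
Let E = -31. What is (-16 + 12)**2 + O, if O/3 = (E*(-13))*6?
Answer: 7270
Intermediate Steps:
O = 7254 (O = 3*(-31*(-13)*6) = 3*(403*6) = 3*2418 = 7254)
(-16 + 12)**2 + O = (-16 + 12)**2 + 7254 = (-4)**2 + 7254 = 16 + 7254 = 7270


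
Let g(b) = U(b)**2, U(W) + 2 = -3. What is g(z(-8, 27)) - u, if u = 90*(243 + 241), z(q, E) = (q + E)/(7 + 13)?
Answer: -43535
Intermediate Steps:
U(W) = -5 (U(W) = -2 - 3 = -5)
z(q, E) = E/20 + q/20 (z(q, E) = (E + q)/20 = (E + q)*(1/20) = E/20 + q/20)
g(b) = 25 (g(b) = (-5)**2 = 25)
u = 43560 (u = 90*484 = 43560)
g(z(-8, 27)) - u = 25 - 1*43560 = 25 - 43560 = -43535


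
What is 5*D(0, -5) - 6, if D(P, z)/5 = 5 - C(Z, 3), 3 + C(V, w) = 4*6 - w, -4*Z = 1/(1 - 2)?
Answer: -331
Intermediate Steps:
Z = ¼ (Z = -1/(4*(1 - 2)) = -¼/(-1) = -¼*(-1) = ¼ ≈ 0.25000)
C(V, w) = 21 - w (C(V, w) = -3 + (4*6 - w) = -3 + (24 - w) = 21 - w)
D(P, z) = -65 (D(P, z) = 5*(5 - (21 - 1*3)) = 5*(5 - (21 - 3)) = 5*(5 - 1*18) = 5*(5 - 18) = 5*(-13) = -65)
5*D(0, -5) - 6 = 5*(-65) - 6 = -325 - 6 = -331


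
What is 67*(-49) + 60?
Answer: -3223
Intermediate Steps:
67*(-49) + 60 = -3283 + 60 = -3223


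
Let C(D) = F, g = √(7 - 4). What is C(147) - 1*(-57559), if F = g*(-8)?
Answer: 57559 - 8*√3 ≈ 57545.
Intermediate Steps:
g = √3 ≈ 1.7320
F = -8*√3 (F = √3*(-8) = -8*√3 ≈ -13.856)
C(D) = -8*√3
C(147) - 1*(-57559) = -8*√3 - 1*(-57559) = -8*√3 + 57559 = 57559 - 8*√3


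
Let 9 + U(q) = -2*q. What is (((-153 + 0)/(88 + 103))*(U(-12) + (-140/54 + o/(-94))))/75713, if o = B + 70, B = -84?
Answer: -270878/2039026803 ≈ -0.00013285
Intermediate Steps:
o = -14 (o = -84 + 70 = -14)
U(q) = -9 - 2*q
(((-153 + 0)/(88 + 103))*(U(-12) + (-140/54 + o/(-94))))/75713 = (((-153 + 0)/(88 + 103))*((-9 - 2*(-12)) + (-140/54 - 14/(-94))))/75713 = ((-153/191)*((-9 + 24) + (-140*1/54 - 14*(-1/94))))*(1/75713) = ((-153*1/191)*(15 + (-70/27 + 7/47)))*(1/75713) = -153*(15 - 3101/1269)/191*(1/75713) = -153/191*15934/1269*(1/75713) = -270878/26931*1/75713 = -270878/2039026803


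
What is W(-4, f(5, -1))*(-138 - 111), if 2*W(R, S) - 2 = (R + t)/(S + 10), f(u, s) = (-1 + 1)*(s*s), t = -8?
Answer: -498/5 ≈ -99.600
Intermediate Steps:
f(u, s) = 0 (f(u, s) = 0*s**2 = 0)
W(R, S) = 1 + (-8 + R)/(2*(10 + S)) (W(R, S) = 1 + ((R - 8)/(S + 10))/2 = 1 + ((-8 + R)/(10 + S))/2 = 1 + (-8 + R)/(2*(10 + S)))
W(-4, f(5, -1))*(-138 - 111) = ((6 + 0 + (1/2)*(-4))/(10 + 0))*(-138 - 111) = ((6 + 0 - 2)/10)*(-249) = ((1/10)*4)*(-249) = (2/5)*(-249) = -498/5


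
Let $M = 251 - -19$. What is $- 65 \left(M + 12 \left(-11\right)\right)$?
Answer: $-8970$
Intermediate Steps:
$M = 270$ ($M = 251 + 19 = 270$)
$- 65 \left(M + 12 \left(-11\right)\right) = - 65 \left(270 + 12 \left(-11\right)\right) = - 65 \left(270 - 132\right) = \left(-65\right) 138 = -8970$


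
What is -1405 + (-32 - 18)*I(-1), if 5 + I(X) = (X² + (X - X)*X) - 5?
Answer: -955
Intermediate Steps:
I(X) = -10 + X² (I(X) = -5 + ((X² + (X - X)*X) - 5) = -5 + ((X² + 0*X) - 5) = -5 + ((X² + 0) - 5) = -5 + (X² - 5) = -5 + (-5 + X²) = -10 + X²)
-1405 + (-32 - 18)*I(-1) = -1405 + (-32 - 18)*(-10 + (-1)²) = -1405 - 50*(-10 + 1) = -1405 - 50*(-9) = -1405 + 450 = -955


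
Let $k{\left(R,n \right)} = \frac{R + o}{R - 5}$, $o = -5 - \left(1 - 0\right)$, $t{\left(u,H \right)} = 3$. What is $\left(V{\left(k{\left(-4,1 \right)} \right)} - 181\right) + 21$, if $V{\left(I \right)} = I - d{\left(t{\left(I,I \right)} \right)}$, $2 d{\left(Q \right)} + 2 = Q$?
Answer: $- \frac{2869}{18} \approx -159.39$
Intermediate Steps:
$d{\left(Q \right)} = -1 + \frac{Q}{2}$
$o = -6$ ($o = -5 - \left(1 + 0\right) = -5 - 1 = -6$)
$k{\left(R,n \right)} = \frac{-6 + R}{-5 + R}$ ($k{\left(R,n \right)} = \frac{R - 6}{R - 5} = \frac{-6 + R}{-5 + R}$)
$V{\left(I \right)} = - \frac{1}{2} + I$ ($V{\left(I \right)} = I - \left(-1 + \frac{1}{2} \cdot 3\right) = I - \left(-1 + \frac{3}{2}\right) = I - \frac{1}{2} = - \frac{1}{2} + I$)
$\left(V{\left(k{\left(-4,1 \right)} \right)} - 181\right) + 21 = \left(\left(- \frac{1}{2} + \frac{-6 - 4}{-5 - 4}\right) - 181\right) + 21 = \left(\left(- \frac{1}{2} + \frac{1}{-9} \left(-10\right)\right) - 181\right) + 21 = \left(\left(- \frac{1}{2} - - \frac{10}{9}\right) - 181\right) + 21 = \left(\left(- \frac{1}{2} + \frac{10}{9}\right) - 181\right) + 21 = \left(\frac{11}{18} - 181\right) + 21 = - \frac{3247}{18} + 21 = - \frac{2869}{18}$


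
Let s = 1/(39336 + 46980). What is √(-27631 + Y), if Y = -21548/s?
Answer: I*√1859964799 ≈ 43127.0*I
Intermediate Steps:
s = 1/86316 ≈ 1.1585e-5
Y = -1859937168 (Y = -21548/1/86316 = -21548*86316 = -1859937168)
√(-27631 + Y) = √(-27631 - 1859937168) = √(-1859964799) = I*√1859964799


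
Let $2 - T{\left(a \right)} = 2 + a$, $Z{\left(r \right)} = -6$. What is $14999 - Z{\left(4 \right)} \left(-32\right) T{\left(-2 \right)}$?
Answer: $14615$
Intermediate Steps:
$T{\left(a \right)} = - a$ ($T{\left(a \right)} = 2 - \left(2 + a\right) = - a$)
$14999 - Z{\left(4 \right)} \left(-32\right) T{\left(-2 \right)} = 14999 - \left(-6\right) \left(-32\right) \left(\left(-1\right) \left(-2\right)\right) = 14999 - 192 \cdot 2 = 14999 - 384 = 14615$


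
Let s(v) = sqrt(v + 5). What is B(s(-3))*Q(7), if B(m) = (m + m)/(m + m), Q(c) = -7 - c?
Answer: -14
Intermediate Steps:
s(v) = sqrt(5 + v)
B(m) = 1 (B(m) = (2*m)/((2*m)) = (2*m)*(1/(2*m)) = 1)
B(s(-3))*Q(7) = 1*(-7 - 1*7) = 1*(-7 - 7) = 1*(-14) = -14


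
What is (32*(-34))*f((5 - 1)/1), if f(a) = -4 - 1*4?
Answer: 8704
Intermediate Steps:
f(a) = -8 (f(a) = -4 - 4 = -8)
(32*(-34))*f((5 - 1)/1) = (32*(-34))*(-8) = -1088*(-8) = 8704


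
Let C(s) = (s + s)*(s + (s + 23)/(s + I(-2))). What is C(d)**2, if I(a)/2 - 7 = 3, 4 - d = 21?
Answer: 260100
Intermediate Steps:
d = -17 (d = 4 - 1*21 = 4 - 21 = -17)
I(a) = 20 (I(a) = 14 + 2*3 = 14 + 6 = 20)
C(s) = 2*s*(s + (23 + s)/(20 + s)) (C(s) = (s + s)*(s + (s + 23)/(s + 20)) = (2*s)*(s + (23 + s)/(20 + s)) = 2*s*(s + (23 + s)/(20 + s)))
C(d)**2 = (2*(-17)*(23 + (-17)**2 + 21*(-17))/(20 - 17))**2 = (2*(-17)*(23 + 289 - 357)/3)**2 = (2*(-17)*(1/3)*(-45))**2 = 510**2 = 260100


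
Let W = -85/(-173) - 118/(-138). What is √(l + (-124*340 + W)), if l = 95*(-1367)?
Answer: I*√24511989115761/11937 ≈ 414.76*I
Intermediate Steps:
W = 16072/11937 (W = -85*(-1/173) - 118*(-1/138) = 85/173 + 59/69 = 16072/11937 ≈ 1.3464)
l = -129865
√(l + (-124*340 + W)) = √(-129865 + (-124*340 + 16072/11937)) = √(-129865 + (-42160 + 16072/11937)) = √(-129865 - 503247848/11937) = √(-2053446353/11937) = I*√24511989115761/11937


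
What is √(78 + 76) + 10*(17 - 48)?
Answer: -310 + √154 ≈ -297.59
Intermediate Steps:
√(78 + 76) + 10*(17 - 48) = √154 + 10*(-31) = √154 - 310 = -310 + √154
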